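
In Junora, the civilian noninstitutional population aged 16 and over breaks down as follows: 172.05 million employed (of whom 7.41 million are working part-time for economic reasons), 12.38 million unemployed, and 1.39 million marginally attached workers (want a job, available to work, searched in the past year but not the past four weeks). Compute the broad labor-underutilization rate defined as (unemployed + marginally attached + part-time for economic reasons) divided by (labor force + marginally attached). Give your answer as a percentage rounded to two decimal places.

Broad underutilization rate ≈ 11.40%.

Labor force = 172.05 + 12.38 = 184.43 million.
Numerator = 12.38 + 1.39 + 7.41 = 21.18 million.
Denominator = 184.43 + 1.39 = 185.82 million.
Broad rate = 21.18 / 185.82 = 11.40%.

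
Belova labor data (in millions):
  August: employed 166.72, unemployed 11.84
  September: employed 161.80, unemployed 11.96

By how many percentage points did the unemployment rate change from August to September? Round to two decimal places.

The unemployment rate changed by +0.25 percentage points.

August: labor force = 166.72 + 11.84 = 178.56; u = 11.84/178.56 = 6.63%.
September: labor force = 161.80 + 11.96 = 173.76; u = 11.96/173.76 = 6.88%.
Change = 6.88% − 6.63% = +0.25 pp.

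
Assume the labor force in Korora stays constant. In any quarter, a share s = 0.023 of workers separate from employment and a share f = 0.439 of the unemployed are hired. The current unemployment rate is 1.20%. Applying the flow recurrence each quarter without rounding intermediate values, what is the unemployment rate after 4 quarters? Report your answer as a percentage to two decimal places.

With a fixed labor force, u_{t+1} = u_t + s·(1−u_t) − f·u_t = u_t·(1−s−f) + s.
Here 1−s−f = 0.538 and s = 0.023.
u_1 = 0.012000 × 0.538 + 0.023 = 0.029456.
u_2 = 0.029456 × 0.538 + 0.023 = 0.038847.
u_3 = 0.038847 × 0.538 + 0.023 = 0.043900.
u_4 = 0.043900 × 0.538 + 0.023 = 0.046618.

Unemployment rate after four quarters ≈ 4.66%.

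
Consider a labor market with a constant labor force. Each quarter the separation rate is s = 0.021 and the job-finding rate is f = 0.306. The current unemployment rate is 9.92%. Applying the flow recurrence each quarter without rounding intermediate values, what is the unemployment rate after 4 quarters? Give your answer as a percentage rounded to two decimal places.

Unemployment rate after four quarters ≈ 7.14%.

With a fixed labor force, u_{t+1} = u_t + s·(1−u_t) − f·u_t = u_t·(1−s−f) + s.
Here 1−s−f = 0.673 and s = 0.021.
u_1 = 0.099200 × 0.673 + 0.021 = 0.087762.
u_2 = 0.087762 × 0.673 + 0.021 = 0.080064.
u_3 = 0.080064 × 0.673 + 0.021 = 0.074883.
u_4 = 0.074883 × 0.673 + 0.021 = 0.071396.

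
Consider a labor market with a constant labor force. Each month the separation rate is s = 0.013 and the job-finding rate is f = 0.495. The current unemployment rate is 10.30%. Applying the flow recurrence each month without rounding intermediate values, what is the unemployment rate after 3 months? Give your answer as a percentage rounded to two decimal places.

Unemployment rate after three months ≈ 3.48%.

With a fixed labor force, u_{t+1} = u_t + s·(1−u_t) − f·u_t = u_t·(1−s−f) + s.
Here 1−s−f = 0.492 and s = 0.013.
u_1 = 0.103000 × 0.492 + 0.013 = 0.063676.
u_2 = 0.063676 × 0.492 + 0.013 = 0.044329.
u_3 = 0.044329 × 0.492 + 0.013 = 0.034810.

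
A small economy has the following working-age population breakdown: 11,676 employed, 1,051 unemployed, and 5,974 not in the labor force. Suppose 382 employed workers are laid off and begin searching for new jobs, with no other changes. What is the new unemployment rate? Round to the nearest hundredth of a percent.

Initially, labor force = 11,676 + 1,051 = 12,727, so u = 1,051/12,727 = 8.26%.
After the change, employed falls and unemployed rises by 382; labor force unchanged → E = 11,294, U = 1,433, labor force = 12,727.
New unemployment rate = 1,433 / 12,727 = 11.26%.

New unemployment rate ≈ 11.26%.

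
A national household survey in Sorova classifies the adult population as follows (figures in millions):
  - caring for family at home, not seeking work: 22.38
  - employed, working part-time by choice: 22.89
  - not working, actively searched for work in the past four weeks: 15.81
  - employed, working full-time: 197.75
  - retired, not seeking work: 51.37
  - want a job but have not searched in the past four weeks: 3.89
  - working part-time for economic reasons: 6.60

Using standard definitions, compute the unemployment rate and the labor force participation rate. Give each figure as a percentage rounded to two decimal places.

Unemployment rate ≈ 6.50%; labor force participation rate ≈ 75.79%.

Employed = 22.89 + 197.75 + 6.60 = 227.24 million (anyone who worked, including part-time for economic reasons, counts as employed).
Unemployed = 15.81 million.
Labor force = 227.24 + 15.81 = 243.05 million.
Not in labor force = 22.38 + 51.37 + 3.89 = 77.64 million (those not working and not actively searching are outside the labor force — including those who want a job but have given up searching).
Civilian working-age population = 243.05 + 77.64 = 320.69 million.
Unemployment rate = 15.81 / 243.05 = 6.50%.
Labor force participation rate = 243.05 / 320.69 = 75.79%.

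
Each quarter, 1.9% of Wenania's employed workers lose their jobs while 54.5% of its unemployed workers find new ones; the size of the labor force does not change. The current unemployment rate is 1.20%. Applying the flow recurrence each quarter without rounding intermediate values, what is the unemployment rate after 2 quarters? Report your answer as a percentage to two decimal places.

With a fixed labor force, u_{t+1} = u_t + s·(1−u_t) − f·u_t = u_t·(1−s−f) + s.
Here 1−s−f = 0.436 and s = 0.019.
u_1 = 0.012000 × 0.436 + 0.019 = 0.024232.
u_2 = 0.024232 × 0.436 + 0.019 = 0.029565.

Unemployment rate after two quarters ≈ 2.96%.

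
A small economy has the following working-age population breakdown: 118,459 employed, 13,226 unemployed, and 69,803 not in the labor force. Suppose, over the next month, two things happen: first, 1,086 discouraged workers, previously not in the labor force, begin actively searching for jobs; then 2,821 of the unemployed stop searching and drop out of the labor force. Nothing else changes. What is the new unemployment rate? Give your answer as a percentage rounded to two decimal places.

Initially, labor force = 118,459 + 13,226 = 131,685, so u = 13,226/131,685 = 10.04%.
After the first change, unemployed and labor force both rise by 1,086 → E = 118,459, U = 14,312, labor force = 132,771.
After the second change, unemployed and labor force both fall by 2,821 → E = 118,459, U = 11,491, labor force = 129,950.
New unemployment rate = 11,491 / 129,950 = 8.84%.

New unemployment rate ≈ 8.84%.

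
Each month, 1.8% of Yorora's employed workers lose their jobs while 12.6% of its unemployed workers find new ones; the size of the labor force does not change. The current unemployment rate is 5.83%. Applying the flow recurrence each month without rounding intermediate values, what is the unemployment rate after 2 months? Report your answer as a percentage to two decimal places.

Unemployment rate after two months ≈ 7.61%.

With a fixed labor force, u_{t+1} = u_t + s·(1−u_t) − f·u_t = u_t·(1−s−f) + s.
Here 1−s−f = 0.856 and s = 0.018.
u_1 = 0.058300 × 0.856 + 0.018 = 0.067905.
u_2 = 0.067905 × 0.856 + 0.018 = 0.076127.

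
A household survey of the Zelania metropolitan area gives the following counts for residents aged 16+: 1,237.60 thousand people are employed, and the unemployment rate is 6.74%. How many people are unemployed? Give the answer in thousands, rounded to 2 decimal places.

Let U be the number unemployed. The labor force is E + U, and U/(E+U) = 0.0674.
So U = 0.0674 × 1,237.60 / (1 − 0.0674) = 83.4142 / 0.9326 ≈ 89.44 thousand.

About 89.44 thousand are unemployed.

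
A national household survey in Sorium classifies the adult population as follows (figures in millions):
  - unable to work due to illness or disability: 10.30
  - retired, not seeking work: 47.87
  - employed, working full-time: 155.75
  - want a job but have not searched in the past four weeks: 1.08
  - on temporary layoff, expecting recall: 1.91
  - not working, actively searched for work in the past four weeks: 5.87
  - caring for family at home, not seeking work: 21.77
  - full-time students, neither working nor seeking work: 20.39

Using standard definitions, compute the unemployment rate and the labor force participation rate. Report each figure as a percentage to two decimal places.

Employed = 155.75 million.
Unemployed = 1.91 + 5.87 = 7.78 million (jobless and actively searching, or on temporary layoff).
Labor force = 155.75 + 7.78 = 163.53 million.
Not in labor force = 10.30 + 47.87 + 1.08 + 21.77 + 20.39 = 101.41 million (those not working and not actively searching are outside the labor force — including those who want a job but have given up searching).
Civilian working-age population = 163.53 + 101.41 = 264.94 million.
Unemployment rate = 7.78 / 163.53 = 4.76%.
Labor force participation rate = 163.53 / 264.94 = 61.72%.

Unemployment rate ≈ 4.76%; labor force participation rate ≈ 61.72%.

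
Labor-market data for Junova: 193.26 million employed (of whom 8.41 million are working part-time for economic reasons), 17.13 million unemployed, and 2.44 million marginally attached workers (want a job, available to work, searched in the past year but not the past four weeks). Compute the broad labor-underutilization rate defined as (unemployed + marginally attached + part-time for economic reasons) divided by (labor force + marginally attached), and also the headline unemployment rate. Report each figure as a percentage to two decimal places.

Labor force = 193.26 + 17.13 = 210.39 million.
Numerator = 17.13 + 2.44 + 8.41 = 27.98 million.
Denominator = 210.39 + 2.44 = 212.83 million.
Broad rate = 27.98 / 212.83 = 13.15%.
Headline unemployment rate = 17.13 / 210.39 = 8.14%.

Broad underutilization rate ≈ 13.15%; headline unemployment rate ≈ 8.14%.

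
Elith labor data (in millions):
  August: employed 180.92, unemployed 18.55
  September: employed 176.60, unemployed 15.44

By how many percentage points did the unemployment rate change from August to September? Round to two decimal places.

August: labor force = 180.92 + 18.55 = 199.47; u = 18.55/199.47 = 9.30%.
September: labor force = 176.60 + 15.44 = 192.04; u = 15.44/192.04 = 8.04%.
Change = 8.04% − 9.30% = −1.26 pp.

The unemployment rate changed by −1.26 percentage points.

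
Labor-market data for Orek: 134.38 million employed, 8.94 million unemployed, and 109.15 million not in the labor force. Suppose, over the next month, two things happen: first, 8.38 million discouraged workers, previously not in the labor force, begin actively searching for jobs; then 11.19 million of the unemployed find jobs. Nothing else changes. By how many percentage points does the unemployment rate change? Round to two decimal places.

Initially, labor force = 134.38 + 8.94 = 143.32 million, so u = 8.94/143.32 = 6.24%.
After the first change, unemployed and labor force both rise by 8.38 → E = 134.38, U = 17.32, labor force = 151.70 million.
After the second change, unemployed falls and employed rises by 11.19; labor force unchanged → E = 145.57, U = 6.13, labor force = 151.70 million.
New unemployment rate = 6.13 / 151.70 = 4.04%.
Change = 4.04% − 6.24% = −2.20 percentage points.

The unemployment rate changes by −2.20 percentage points.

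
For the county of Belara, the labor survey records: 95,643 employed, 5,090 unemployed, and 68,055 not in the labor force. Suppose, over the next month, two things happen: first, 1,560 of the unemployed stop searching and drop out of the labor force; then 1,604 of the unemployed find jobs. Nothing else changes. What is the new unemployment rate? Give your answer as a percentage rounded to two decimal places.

Initially, labor force = 95,643 + 5,090 = 100,733, so u = 5,090/100,733 = 5.05%.
After the first change, unemployed and labor force both fall by 1,560 → E = 95,643, U = 3,530, labor force = 99,173.
After the second change, unemployed falls and employed rises by 1,604; labor force unchanged → E = 97,247, U = 1,926, labor force = 99,173.
New unemployment rate = 1,926 / 99,173 = 1.94%.

New unemployment rate ≈ 1.94%.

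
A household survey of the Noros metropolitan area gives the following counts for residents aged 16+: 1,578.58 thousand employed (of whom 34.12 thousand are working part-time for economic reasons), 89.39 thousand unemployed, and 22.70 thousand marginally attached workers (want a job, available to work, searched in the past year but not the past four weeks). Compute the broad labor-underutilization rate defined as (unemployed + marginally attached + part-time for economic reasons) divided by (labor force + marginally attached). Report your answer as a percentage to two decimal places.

Broad underutilization rate ≈ 8.65%.

Labor force = 1,578.58 + 89.39 = 1,667.97 thousand.
Numerator = 89.39 + 22.70 + 34.12 = 146.21 thousand.
Denominator = 1,667.97 + 22.70 = 1,690.67 thousand.
Broad rate = 146.21 / 1,690.67 = 8.65%.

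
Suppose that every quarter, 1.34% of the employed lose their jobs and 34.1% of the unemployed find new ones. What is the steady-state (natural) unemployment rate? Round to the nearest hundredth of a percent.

Steady-state unemployment rate ≈ 3.78%.

At steady state the flows balance: s·E = f·U, so U/(E+U) = s/(s+f).
u* = 1.34 / (1.34 + 34.1) = 1.34 / 35.44 = 3.78%.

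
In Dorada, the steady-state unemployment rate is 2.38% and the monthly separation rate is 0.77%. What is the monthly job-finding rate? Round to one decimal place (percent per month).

From u* = s/(s+f): f = s·(1−u)/u.
f = 0.77 × (1 − 0.0238) / 0.0238 = 0.7517 / 0.0238 ≈ 31.6% per month.

Job-finding rate ≈ 31.6% per month.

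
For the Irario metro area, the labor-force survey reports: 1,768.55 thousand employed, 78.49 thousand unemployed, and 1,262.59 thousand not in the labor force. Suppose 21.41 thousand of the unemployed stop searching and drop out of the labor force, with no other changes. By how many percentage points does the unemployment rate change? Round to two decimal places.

The unemployment rate changes by −1.12 percentage points.

Initially, labor force = 1,768.55 + 78.49 = 1,847.04 thousand, so u = 78.49/1,847.04 = 4.25%.
After the change, unemployed and labor force both fall by 21.41 → E = 1,768.55, U = 57.08, labor force = 1,825.63 thousand.
New unemployment rate = 57.08 / 1,825.63 = 3.13%.
Change = 3.13% − 4.25% = −1.12 percentage points.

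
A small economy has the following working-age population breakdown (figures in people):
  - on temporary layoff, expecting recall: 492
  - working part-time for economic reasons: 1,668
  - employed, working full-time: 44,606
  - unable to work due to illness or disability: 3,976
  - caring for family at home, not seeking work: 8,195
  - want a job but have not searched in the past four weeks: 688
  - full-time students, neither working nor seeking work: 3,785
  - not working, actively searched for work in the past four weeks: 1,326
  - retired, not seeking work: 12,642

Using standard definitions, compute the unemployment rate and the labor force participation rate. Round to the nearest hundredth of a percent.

Unemployment rate ≈ 3.78%; labor force participation rate ≈ 62.15%.

Employed = 1,668 + 44,606 = 46,274 (anyone who worked, including part-time for economic reasons, counts as employed).
Unemployed = 492 + 1,326 = 1,818 (jobless and actively searching, or on temporary layoff).
Labor force = 46,274 + 1,818 = 48,092.
Not in labor force = 3,976 + 8,195 + 688 + 3,785 + 12,642 = 29,286 (those not working and not actively searching are outside the labor force — including those who want a job but have given up searching).
Civilian working-age population = 48,092 + 29,286 = 77,378.
Unemployment rate = 1,818 / 48,092 = 3.78%.
Labor force participation rate = 48,092 / 77,378 = 62.15%.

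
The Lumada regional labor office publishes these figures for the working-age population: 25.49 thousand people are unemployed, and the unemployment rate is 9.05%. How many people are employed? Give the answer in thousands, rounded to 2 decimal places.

Labor force = U / u = 25.49 / 0.0905 ≈ 281.66 thousand.
Employed = labor force − unemployed = 281.66 − 25.49 = 256.17 thousand.

About 256.17 thousand are employed.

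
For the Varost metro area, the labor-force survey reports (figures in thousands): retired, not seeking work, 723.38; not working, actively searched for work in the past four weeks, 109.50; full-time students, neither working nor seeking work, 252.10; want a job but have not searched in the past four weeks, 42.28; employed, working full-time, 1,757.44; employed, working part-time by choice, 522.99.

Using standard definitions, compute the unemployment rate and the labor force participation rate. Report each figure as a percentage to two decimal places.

Unemployment rate ≈ 4.58%; labor force participation rate ≈ 70.13%.

Employed = 1,757.44 + 522.99 = 2,280.43 thousand.
Unemployed = 109.50 thousand.
Labor force = 2,280.43 + 109.50 = 2,389.93 thousand.
Not in labor force = 723.38 + 252.10 + 42.28 = 1,017.76 thousand (those not working and not actively searching are outside the labor force — including those who want a job but have given up searching).
Civilian working-age population = 2,389.93 + 1,017.76 = 3,407.69 thousand.
Unemployment rate = 109.50 / 2,389.93 = 4.58%.
Labor force participation rate = 2,389.93 / 3,407.69 = 70.13%.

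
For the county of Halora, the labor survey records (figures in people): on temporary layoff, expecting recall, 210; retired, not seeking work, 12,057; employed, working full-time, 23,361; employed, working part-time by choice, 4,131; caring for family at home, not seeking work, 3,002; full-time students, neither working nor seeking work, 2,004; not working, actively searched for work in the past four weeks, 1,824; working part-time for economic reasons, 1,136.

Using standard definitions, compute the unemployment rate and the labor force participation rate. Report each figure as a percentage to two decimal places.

Employed = 23,361 + 4,131 + 1,136 = 28,628 (anyone who worked, including part-time for economic reasons, counts as employed).
Unemployed = 210 + 1,824 = 2,034 (jobless and actively searching, or on temporary layoff).
Labor force = 28,628 + 2,034 = 30,662.
Not in labor force = 12,057 + 3,002 + 2,004 = 17,063 (those not working and not actively searching are outside the labor force).
Civilian working-age population = 30,662 + 17,063 = 47,725.
Unemployment rate = 2,034 / 30,662 = 6.63%.
Labor force participation rate = 30,662 / 47,725 = 64.25%.

Unemployment rate ≈ 6.63%; labor force participation rate ≈ 64.25%.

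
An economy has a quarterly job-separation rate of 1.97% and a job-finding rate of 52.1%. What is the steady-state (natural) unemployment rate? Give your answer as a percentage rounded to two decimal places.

Steady-state unemployment rate ≈ 3.64%.

At steady state the flows balance: s·E = f·U, so U/(E+U) = s/(s+f).
u* = 1.97 / (1.97 + 52.1) = 1.97 / 54.07 = 3.64%.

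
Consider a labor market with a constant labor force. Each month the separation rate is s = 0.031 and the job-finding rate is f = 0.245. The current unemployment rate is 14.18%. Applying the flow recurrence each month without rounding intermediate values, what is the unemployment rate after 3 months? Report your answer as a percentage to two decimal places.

With a fixed labor force, u_{t+1} = u_t + s·(1−u_t) − f·u_t = u_t·(1−s−f) + s.
Here 1−s−f = 0.724 and s = 0.031.
u_1 = 0.141800 × 0.724 + 0.031 = 0.133663.
u_2 = 0.133663 × 0.724 + 0.031 = 0.127772.
u_3 = 0.127772 × 0.724 + 0.031 = 0.123507.

Unemployment rate after three months ≈ 12.35%.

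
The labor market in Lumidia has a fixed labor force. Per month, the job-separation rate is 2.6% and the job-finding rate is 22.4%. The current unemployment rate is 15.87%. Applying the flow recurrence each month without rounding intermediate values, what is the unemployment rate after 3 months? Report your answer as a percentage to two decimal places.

Unemployment rate after three months ≈ 12.71%.

With a fixed labor force, u_{t+1} = u_t + s·(1−u_t) − f·u_t = u_t·(1−s−f) + s.
Here 1−s−f = 0.750 and s = 0.026.
u_1 = 0.158700 × 0.750 + 0.026 = 0.145025.
u_2 = 0.145025 × 0.750 + 0.026 = 0.134769.
u_3 = 0.134769 × 0.750 + 0.026 = 0.127077.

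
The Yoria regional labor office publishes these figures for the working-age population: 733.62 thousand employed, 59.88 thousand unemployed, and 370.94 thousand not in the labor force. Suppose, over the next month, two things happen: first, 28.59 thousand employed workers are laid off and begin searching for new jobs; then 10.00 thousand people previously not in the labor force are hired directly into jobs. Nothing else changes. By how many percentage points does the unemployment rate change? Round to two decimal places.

The unemployment rate changes by +3.46 percentage points.

Initially, labor force = 733.62 + 59.88 = 793.50 thousand, so u = 59.88/793.50 = 7.55%.
After the first change, employed falls and unemployed rises by 28.59; labor force unchanged → E = 705.03, U = 88.47, labor force = 793.50 thousand.
After the second change, employed and labor force both rise by 10.00; unemployed unchanged → E = 715.03, U = 88.47, labor force = 803.50 thousand.
New unemployment rate = 88.47 / 803.50 = 11.01%.
Change = 11.01% − 7.55% = +3.46 percentage points.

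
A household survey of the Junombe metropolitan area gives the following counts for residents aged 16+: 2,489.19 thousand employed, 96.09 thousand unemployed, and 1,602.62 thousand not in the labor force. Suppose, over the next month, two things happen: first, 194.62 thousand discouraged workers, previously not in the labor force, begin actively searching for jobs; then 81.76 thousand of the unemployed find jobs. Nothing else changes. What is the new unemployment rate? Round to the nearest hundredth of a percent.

New unemployment rate ≈ 7.52%.

Initially, labor force = 2,489.19 + 96.09 = 2,585.28 thousand, so u = 96.09/2,585.28 = 3.72%.
After the first change, unemployed and labor force both rise by 194.62 → E = 2,489.19, U = 290.71, labor force = 2,779.90 thousand.
After the second change, unemployed falls and employed rises by 81.76; labor force unchanged → E = 2,570.95, U = 208.95, labor force = 2,779.90 thousand.
New unemployment rate = 208.95 / 2,779.90 = 7.52%.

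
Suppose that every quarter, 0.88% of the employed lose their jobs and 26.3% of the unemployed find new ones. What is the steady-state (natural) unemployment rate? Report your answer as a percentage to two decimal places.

At steady state the flows balance: s·E = f·U, so U/(E+U) = s/(s+f).
u* = 0.88 / (0.88 + 26.3) = 0.88 / 27.18 = 3.24%.

Steady-state unemployment rate ≈ 3.24%.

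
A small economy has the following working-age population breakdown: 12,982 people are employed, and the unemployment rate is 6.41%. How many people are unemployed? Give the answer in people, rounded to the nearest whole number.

About 889 are unemployed.

Let U be the number unemployed. The labor force is E + U, and U/(E+U) = 0.0641.
So U = 0.0641 × 12,982 / (1 − 0.0641) = 832.15 / 0.9359 ≈ 889.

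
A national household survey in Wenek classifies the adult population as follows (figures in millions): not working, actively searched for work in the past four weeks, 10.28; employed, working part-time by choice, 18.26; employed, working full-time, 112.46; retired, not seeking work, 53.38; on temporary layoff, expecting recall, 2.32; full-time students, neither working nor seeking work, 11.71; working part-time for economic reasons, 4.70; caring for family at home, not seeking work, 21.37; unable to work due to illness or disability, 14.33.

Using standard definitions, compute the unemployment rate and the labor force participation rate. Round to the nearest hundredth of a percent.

Unemployment rate ≈ 8.51%; labor force participation rate ≈ 59.49%.

Employed = 18.26 + 112.46 + 4.70 = 135.42 million (anyone who worked, including part-time for economic reasons, counts as employed).
Unemployed = 10.28 + 2.32 = 12.60 million (jobless and actively searching, or on temporary layoff).
Labor force = 135.42 + 12.60 = 148.02 million.
Not in labor force = 53.38 + 11.71 + 21.37 + 14.33 = 100.79 million (those not working and not actively searching are outside the labor force).
Civilian working-age population = 148.02 + 100.79 = 248.81 million.
Unemployment rate = 12.60 / 148.02 = 8.51%.
Labor force participation rate = 148.02 / 248.81 = 59.49%.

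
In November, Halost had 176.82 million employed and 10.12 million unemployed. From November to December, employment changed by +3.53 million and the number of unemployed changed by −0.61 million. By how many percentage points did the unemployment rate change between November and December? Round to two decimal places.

November: labor force = 176.82 + 10.12 = 186.94; u = 10.12/186.94 = 5.41%.
December: labor force = 180.35 + 9.51 = 189.86; u = 9.51/189.86 = 5.01%.
Change = 5.01% − 5.41% = −0.40 pp.

The unemployment rate changed by −0.40 percentage points.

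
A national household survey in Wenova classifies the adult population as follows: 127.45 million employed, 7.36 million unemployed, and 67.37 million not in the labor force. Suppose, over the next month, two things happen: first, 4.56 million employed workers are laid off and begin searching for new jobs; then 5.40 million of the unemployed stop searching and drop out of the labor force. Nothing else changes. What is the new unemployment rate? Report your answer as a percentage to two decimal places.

Initially, labor force = 127.45 + 7.36 = 134.81 million, so u = 7.36/134.81 = 5.46%.
After the first change, employed falls and unemployed rises by 4.56; labor force unchanged → E = 122.89, U = 11.92, labor force = 134.81 million.
After the second change, unemployed and labor force both fall by 5.40 → E = 122.89, U = 6.52, labor force = 129.41 million.
New unemployment rate = 6.52 / 129.41 = 5.04%.

New unemployment rate ≈ 5.04%.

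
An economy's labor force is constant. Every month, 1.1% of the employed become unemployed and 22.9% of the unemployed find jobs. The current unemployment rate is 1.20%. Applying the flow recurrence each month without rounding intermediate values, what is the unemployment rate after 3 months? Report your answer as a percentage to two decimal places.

With a fixed labor force, u_{t+1} = u_t + s·(1−u_t) − f·u_t = u_t·(1−s−f) + s.
Here 1−s−f = 0.760 and s = 0.011.
u_1 = 0.012000 × 0.760 + 0.011 = 0.020120.
u_2 = 0.020120 × 0.760 + 0.011 = 0.026291.
u_3 = 0.026291 × 0.760 + 0.011 = 0.030981.

Unemployment rate after three months ≈ 3.10%.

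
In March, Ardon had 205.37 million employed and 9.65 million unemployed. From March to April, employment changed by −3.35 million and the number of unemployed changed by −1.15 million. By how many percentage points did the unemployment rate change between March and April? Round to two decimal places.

March: labor force = 205.37 + 9.65 = 215.02; u = 9.65/215.02 = 4.49%.
April: labor force = 202.02 + 8.50 = 210.52; u = 8.50/210.52 = 4.04%.
Change = 4.04% − 4.49% = −0.45 pp.

The unemployment rate changed by −0.45 percentage points.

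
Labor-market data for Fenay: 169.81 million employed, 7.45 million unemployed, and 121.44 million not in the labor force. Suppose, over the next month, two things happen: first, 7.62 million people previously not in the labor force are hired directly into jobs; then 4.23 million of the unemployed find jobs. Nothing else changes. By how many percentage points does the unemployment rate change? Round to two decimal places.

Initially, labor force = 169.81 + 7.45 = 177.26 million, so u = 7.45/177.26 = 4.20%.
After the first change, employed and labor force both rise by 7.62; unemployed unchanged → E = 177.43, U = 7.45, labor force = 184.88 million.
After the second change, unemployed falls and employed rises by 4.23; labor force unchanged → E = 181.66, U = 3.22, labor force = 184.88 million.
New unemployment rate = 3.22 / 184.88 = 1.74%.
Change = 1.74% − 4.20% = −2.46 percentage points.

The unemployment rate changes by −2.46 percentage points.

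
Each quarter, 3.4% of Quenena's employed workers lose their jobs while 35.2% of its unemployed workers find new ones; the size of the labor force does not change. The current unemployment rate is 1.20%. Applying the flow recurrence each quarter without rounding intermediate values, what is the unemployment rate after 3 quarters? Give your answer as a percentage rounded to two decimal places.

With a fixed labor force, u_{t+1} = u_t + s·(1−u_t) − f·u_t = u_t·(1−s−f) + s.
Here 1−s−f = 0.614 and s = 0.034.
u_1 = 0.012000 × 0.614 + 0.034 = 0.041368.
u_2 = 0.041368 × 0.614 + 0.034 = 0.059400.
u_3 = 0.059400 × 0.614 + 0.034 = 0.070472.

Unemployment rate after three quarters ≈ 7.05%.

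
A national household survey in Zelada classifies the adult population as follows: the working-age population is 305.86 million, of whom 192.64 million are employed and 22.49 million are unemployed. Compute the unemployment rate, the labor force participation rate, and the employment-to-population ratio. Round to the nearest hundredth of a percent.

Unemployment rate ≈ 10.45%; labor force participation rate ≈ 70.34%; employment-population ratio ≈ 62.98%.

Labor force = employed + unemployed = 192.64 + 22.49 = 215.13 million.
Unemployment rate = 22.49 / 215.13 = 10.45%.
Labor force participation rate = 215.13 / 305.86 = 70.34%.
Employment-population ratio = 192.64 / 305.86 = 62.98%.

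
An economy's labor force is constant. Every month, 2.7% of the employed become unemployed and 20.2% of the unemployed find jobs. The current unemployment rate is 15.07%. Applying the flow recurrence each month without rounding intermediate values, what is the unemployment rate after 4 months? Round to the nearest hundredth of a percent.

With a fixed labor force, u_{t+1} = u_t + s·(1−u_t) − f·u_t = u_t·(1−s−f) + s.
Here 1−s−f = 0.771 and s = 0.027.
u_1 = 0.150700 × 0.771 + 0.027 = 0.143190.
u_2 = 0.143190 × 0.771 + 0.027 = 0.137399.
u_3 = 0.137399 × 0.771 + 0.027 = 0.132935.
u_4 = 0.132935 × 0.771 + 0.027 = 0.129493.

Unemployment rate after four months ≈ 12.95%.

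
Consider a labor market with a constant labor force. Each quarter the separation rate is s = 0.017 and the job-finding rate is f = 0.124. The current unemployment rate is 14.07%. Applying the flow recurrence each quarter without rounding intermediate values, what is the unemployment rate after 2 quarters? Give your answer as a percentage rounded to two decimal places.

With a fixed labor force, u_{t+1} = u_t + s·(1−u_t) − f·u_t = u_t·(1−s−f) + s.
Here 1−s−f = 0.859 and s = 0.017.
u_1 = 0.140700 × 0.859 + 0.017 = 0.137861.
u_2 = 0.137861 × 0.859 + 0.017 = 0.135423.

Unemployment rate after two quarters ≈ 13.54%.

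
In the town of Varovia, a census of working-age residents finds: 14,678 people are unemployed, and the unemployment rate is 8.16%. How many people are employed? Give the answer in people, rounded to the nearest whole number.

Labor force = U / u = 14,678 / 0.0816 ≈ 179,877.
Employed = labor force − unemployed = 179,877 − 14,678 = 165,199.

About 165,199 are employed.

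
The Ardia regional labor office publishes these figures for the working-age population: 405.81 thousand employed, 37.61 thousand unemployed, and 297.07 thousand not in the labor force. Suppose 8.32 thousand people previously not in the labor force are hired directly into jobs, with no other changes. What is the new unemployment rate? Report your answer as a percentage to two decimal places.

Initially, labor force = 405.81 + 37.61 = 443.42 thousand, so u = 37.61/443.42 = 8.48%.
After the change, employed and labor force both rise by 8.32; unemployed unchanged → E = 414.13, U = 37.61, labor force = 451.74 thousand.
New unemployment rate = 37.61 / 451.74 = 8.33%.

New unemployment rate ≈ 8.33%.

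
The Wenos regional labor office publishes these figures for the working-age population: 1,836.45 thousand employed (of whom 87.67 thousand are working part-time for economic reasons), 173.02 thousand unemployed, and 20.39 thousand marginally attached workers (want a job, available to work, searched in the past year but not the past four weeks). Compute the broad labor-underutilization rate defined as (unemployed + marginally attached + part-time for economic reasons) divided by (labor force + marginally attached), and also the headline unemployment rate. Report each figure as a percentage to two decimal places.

Broad underutilization rate ≈ 13.85%; headline unemployment rate ≈ 8.61%.

Labor force = 1,836.45 + 173.02 = 2,009.47 thousand.
Numerator = 173.02 + 20.39 + 87.67 = 281.08 thousand.
Denominator = 2,009.47 + 20.39 = 2,029.86 thousand.
Broad rate = 281.08 / 2,029.86 = 13.85%.
Headline unemployment rate = 173.02 / 2,009.47 = 8.61%.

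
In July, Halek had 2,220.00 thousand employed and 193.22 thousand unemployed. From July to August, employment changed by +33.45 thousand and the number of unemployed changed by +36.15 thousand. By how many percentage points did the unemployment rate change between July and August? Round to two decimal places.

July: labor force = 2,220.00 + 193.22 = 2,413.22; u = 193.22/2,413.22 = 8.01%.
August: labor force = 2,253.45 + 229.37 = 2,482.82; u = 229.37/2,482.82 = 9.24%.
Change = 9.24% − 8.01% = +1.23 pp.

The unemployment rate changed by +1.23 percentage points.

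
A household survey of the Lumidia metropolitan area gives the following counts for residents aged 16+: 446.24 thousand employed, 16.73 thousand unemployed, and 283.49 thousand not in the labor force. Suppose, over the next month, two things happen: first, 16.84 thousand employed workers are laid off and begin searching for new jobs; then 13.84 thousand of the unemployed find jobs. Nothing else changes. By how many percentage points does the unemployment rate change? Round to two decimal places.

The unemployment rate changes by +0.65 percentage points.

Initially, labor force = 446.24 + 16.73 = 462.97 thousand, so u = 16.73/462.97 = 3.61%.
After the first change, employed falls and unemployed rises by 16.84; labor force unchanged → E = 429.40, U = 33.57, labor force = 462.97 thousand.
After the second change, unemployed falls and employed rises by 13.84; labor force unchanged → E = 443.24, U = 19.73, labor force = 462.97 thousand.
New unemployment rate = 19.73 / 462.97 = 4.26%.
Change = 4.26% − 3.61% = +0.65 percentage points.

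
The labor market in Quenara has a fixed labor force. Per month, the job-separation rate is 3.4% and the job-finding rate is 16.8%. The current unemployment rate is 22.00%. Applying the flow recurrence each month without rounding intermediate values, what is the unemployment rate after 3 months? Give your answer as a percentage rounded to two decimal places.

Unemployment rate after three months ≈ 19.46%.

With a fixed labor force, u_{t+1} = u_t + s·(1−u_t) − f·u_t = u_t·(1−s−f) + s.
Here 1−s−f = 0.798 and s = 0.034.
u_1 = 0.220000 × 0.798 + 0.034 = 0.209560.
u_2 = 0.209560 × 0.798 + 0.034 = 0.201229.
u_3 = 0.201229 × 0.798 + 0.034 = 0.194581.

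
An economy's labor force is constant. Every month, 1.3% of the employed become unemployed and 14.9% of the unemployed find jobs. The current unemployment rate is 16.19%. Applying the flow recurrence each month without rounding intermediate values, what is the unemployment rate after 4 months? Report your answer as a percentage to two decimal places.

With a fixed labor force, u_{t+1} = u_t + s·(1−u_t) − f·u_t = u_t·(1−s−f) + s.
Here 1−s−f = 0.838 and s = 0.013.
u_1 = 0.161900 × 0.838 + 0.013 = 0.148672.
u_2 = 0.148672 × 0.838 + 0.013 = 0.137587.
u_3 = 0.137587 × 0.838 + 0.013 = 0.128298.
u_4 = 0.128298 × 0.838 + 0.013 = 0.120514.

Unemployment rate after four months ≈ 12.05%.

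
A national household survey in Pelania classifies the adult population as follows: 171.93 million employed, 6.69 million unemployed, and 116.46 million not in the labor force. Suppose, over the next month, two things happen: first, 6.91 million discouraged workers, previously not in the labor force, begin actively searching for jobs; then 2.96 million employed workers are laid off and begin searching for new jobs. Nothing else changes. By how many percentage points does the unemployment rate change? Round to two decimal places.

Initially, labor force = 171.93 + 6.69 = 178.62 million, so u = 6.69/178.62 = 3.75%.
After the first change, unemployed and labor force both rise by 6.91 → E = 171.93, U = 13.60, labor force = 185.53 million.
After the second change, employed falls and unemployed rises by 2.96; labor force unchanged → E = 168.97, U = 16.56, labor force = 185.53 million.
New unemployment rate = 16.56 / 185.53 = 8.93%.
Change = 8.93% − 3.75% = +5.18 percentage points.

The unemployment rate changes by +5.18 percentage points.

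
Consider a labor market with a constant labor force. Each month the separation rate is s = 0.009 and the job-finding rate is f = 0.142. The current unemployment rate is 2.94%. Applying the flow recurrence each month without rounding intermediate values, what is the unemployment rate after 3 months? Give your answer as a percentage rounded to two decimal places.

Unemployment rate after three months ≈ 4.11%.

With a fixed labor force, u_{t+1} = u_t + s·(1−u_t) − f·u_t = u_t·(1−s−f) + s.
Here 1−s−f = 0.849 and s = 0.009.
u_1 = 0.029400 × 0.849 + 0.009 = 0.033961.
u_2 = 0.033961 × 0.849 + 0.009 = 0.037833.
u_3 = 0.037833 × 0.849 + 0.009 = 0.041120.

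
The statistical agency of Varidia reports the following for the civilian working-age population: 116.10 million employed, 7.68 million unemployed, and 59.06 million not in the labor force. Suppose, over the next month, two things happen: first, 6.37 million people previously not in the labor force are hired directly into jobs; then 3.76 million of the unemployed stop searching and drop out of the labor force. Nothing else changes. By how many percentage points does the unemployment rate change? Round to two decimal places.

Initially, labor force = 116.10 + 7.68 = 123.78 million, so u = 7.68/123.78 = 6.20%.
After the first change, employed and labor force both rise by 6.37; unemployed unchanged → E = 122.47, U = 7.68, labor force = 130.15 million.
After the second change, unemployed and labor force both fall by 3.76 → E = 122.47, U = 3.92, labor force = 126.39 million.
New unemployment rate = 3.92 / 126.39 = 3.10%.
Change = 3.10% − 6.20% = −3.10 percentage points.

The unemployment rate changes by −3.10 percentage points.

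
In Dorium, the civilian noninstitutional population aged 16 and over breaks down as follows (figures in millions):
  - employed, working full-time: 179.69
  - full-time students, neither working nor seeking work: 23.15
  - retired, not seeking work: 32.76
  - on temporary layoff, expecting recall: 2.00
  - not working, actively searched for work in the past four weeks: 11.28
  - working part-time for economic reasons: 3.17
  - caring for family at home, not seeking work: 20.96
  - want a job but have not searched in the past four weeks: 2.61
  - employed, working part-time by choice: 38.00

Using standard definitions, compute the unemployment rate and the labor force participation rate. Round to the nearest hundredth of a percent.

Employed = 179.69 + 3.17 + 38.00 = 220.86 million (anyone who worked, including part-time for economic reasons, counts as employed).
Unemployed = 2.00 + 11.28 = 13.28 million (jobless and actively searching, or on temporary layoff).
Labor force = 220.86 + 13.28 = 234.14 million.
Not in labor force = 23.15 + 32.76 + 20.96 + 2.61 = 79.48 million (those not working and not actively searching are outside the labor force — including those who want a job but have given up searching).
Civilian working-age population = 234.14 + 79.48 = 313.62 million.
Unemployment rate = 13.28 / 234.14 = 5.67%.
Labor force participation rate = 234.14 / 313.62 = 74.66%.

Unemployment rate ≈ 5.67%; labor force participation rate ≈ 74.66%.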